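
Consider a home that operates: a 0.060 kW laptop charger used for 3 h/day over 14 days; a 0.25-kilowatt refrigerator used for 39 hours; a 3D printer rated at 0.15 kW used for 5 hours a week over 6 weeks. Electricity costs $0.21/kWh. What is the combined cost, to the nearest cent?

laptop charger: Runtime = 3 h/day × 14 days = 42 h
laptop charger: 0.06 kW × 42 h = 2.52 kWh
refrigerator: 0.25 kW × 39 h = 9.75 kWh
3D printer: Runtime = 5 h/week × 6 weeks = 30 h
3D printer: 0.15 kW × 30 h = 4.5 kWh
Total energy = 16.77 kWh
Cost = 16.77 × $0.21 = $3.52

$3.52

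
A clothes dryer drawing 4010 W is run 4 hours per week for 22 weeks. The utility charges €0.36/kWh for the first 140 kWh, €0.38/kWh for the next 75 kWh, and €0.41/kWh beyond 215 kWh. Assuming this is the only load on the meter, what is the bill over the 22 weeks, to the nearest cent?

Runtime = 4 h/week × 22 weeks = 88 h
Energy = 4.01 kW × 88 h = 352.88 kWh
Tier 1 (0–140 kWh): 140 × €0.36 = €50.4
Tier 2 (140–215 kWh): 75 × €0.38 = €28.5
Above 215 kWh: 137.88 × €0.41 = €56.5308
Bill = €135.43

€135.43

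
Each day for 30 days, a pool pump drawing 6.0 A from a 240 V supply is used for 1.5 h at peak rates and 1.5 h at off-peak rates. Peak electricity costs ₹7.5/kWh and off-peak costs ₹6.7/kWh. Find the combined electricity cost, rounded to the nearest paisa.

₹920.16

Power = 6.0 A × 240 V = 1440 W = 1.44 kW
Peak energy = 1.44 kW × 1.5 h × 30 = 64.8 kWh
Off-peak energy = 1.44 kW × 1.5 h × 30 = 64.8 kWh
Cost = 64.8 × ₹7.5 + 64.8 × ₹6.7 = ₹486 + ₹434.16 = ₹920.16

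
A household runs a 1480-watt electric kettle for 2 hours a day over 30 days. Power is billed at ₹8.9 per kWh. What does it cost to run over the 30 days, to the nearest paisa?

₹790.32

Runtime = 2 h/day × 30 days = 60 h
Energy = 1.48 kW × 60 h = 88.8 kWh
Cost = 88.8 kWh × ₹8.9/kWh = ₹790.32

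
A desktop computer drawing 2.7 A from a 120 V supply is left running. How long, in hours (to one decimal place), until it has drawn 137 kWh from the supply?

422.8 h

Power = 2.7 A × 120 V = 324 W = 0.324 kW
Hours = 137 kWh ÷ 0.324 kW = 422.8 h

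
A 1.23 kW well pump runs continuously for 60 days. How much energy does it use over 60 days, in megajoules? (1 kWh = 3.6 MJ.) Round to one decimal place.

6376.3 MJ

Runtime = 24 h × 60 = 1440 h
Energy = 1.23 kW × 1440 h = 1771.2 kWh
= 1771.2 × 3.6 MJ = 6376.3 MJ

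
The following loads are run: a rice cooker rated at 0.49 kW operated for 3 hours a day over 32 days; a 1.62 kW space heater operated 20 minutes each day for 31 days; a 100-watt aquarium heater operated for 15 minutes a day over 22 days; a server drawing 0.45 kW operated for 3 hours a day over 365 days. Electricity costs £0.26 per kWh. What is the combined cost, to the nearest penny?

rice cooker: Runtime = 3 h/day × 32 days = 96 h
rice cooker: 0.49 kW × 96 h = 47.04 kWh
space heater: Runtime = 20 min × 31 = 620 min = 10.333333… h
space heater: 1.62 kW × 10.333333… h = 16.74 kWh
aquarium heater: Runtime = 15 min × 22 = 330 min = 5.5 h
aquarium heater: 0.1 kW × 5.5 h = 0.55 kWh
server: Runtime = 3 h/day × 365 days = 1095 h
server: 0.45 kW × 1095 h = 492.75 kWh
Total energy = 557.08 kWh
Cost = 557.08 × £0.26 = £144.84

£144.84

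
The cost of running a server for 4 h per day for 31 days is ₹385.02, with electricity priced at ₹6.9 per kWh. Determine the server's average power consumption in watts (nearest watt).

Energy = ₹385.02 ÷ ₹6.9/kWh = 55.8 kWh
Runtime = 4 h/day × 31 days = 124 h
Power = 55.8 kWh ÷ 124 h = 0.45 kW = 450 W

450 W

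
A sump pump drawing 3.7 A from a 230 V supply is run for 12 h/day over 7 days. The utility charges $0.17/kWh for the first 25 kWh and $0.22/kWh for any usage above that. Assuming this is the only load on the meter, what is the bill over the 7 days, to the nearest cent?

$14.48

Power = 3.7 A × 230 V = 851 W = 0.851 kW
Runtime = 12 h/day × 7 days = 84 h
Energy = 0.851 kW × 84 h = 71.484 kWh
Tier 1 (0–25 kWh): 25 × $0.17 = $4.25
Above 25 kWh: 46.484 × $0.22 = $10.22648
Bill = $14.48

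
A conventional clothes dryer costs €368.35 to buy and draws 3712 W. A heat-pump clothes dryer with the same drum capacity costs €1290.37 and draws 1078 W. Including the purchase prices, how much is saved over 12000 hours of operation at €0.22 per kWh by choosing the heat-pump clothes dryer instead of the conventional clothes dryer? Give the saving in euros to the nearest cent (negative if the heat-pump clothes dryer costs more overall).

€6031.74

conventional clothes dryer: €368.35 + (3712/1000) kW × 12000 h × €0.22 = €368.35 + €9799.68 = €10168.03
heat-pump clothes dryer: €1290.37 + (1078/1000) kW × 12000 h × €0.22 = €1290.37 + €2845.92 = €4136.29
Saving = €10168.03 − €4136.29 = €6031.74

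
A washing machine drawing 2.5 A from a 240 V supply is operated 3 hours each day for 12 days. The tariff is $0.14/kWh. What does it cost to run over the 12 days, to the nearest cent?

Power = 2.5 A × 240 V = 600 W = 0.6 kW
Runtime = 3 h/day × 12 days = 36 h
Energy = 0.6 kW × 36 h = 21.6 kWh
Cost = 21.6 kWh × $0.14/kWh = $3.02

$3.02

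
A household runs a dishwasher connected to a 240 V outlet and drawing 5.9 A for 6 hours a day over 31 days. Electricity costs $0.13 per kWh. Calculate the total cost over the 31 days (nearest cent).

$34.24

Power = 5.9 A × 240 V = 1416 W = 1.416 kW
Runtime = 6 h/day × 31 days = 186 h
Energy = 1.416 kW × 186 h = 263.376 kWh
Cost = 263.376 kWh × $0.13/kWh = $34.24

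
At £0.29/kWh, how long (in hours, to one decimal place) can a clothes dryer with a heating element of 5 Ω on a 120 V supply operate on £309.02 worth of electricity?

Power = V²/R = 120²/5 = 2880 W = 2.88 kW
Energy available = £309.02 ÷ £0.29/kWh = 1065.5862 kWh
Hours = 1065.5862 kWh ÷ 2.88 kW = 370.0 h

370.0 h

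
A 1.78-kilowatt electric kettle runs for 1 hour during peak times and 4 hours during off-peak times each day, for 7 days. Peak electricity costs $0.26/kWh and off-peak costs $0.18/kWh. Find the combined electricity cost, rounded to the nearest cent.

Peak energy = 1.78 kW × 1 h × 7 = 12.46 kWh
Off-peak energy = 1.78 kW × 4 h × 7 = 49.84 kWh
Cost = 12.46 × $0.26 + 49.84 × $0.18 = $3.2396 + $8.9712 = $12.21

$12.21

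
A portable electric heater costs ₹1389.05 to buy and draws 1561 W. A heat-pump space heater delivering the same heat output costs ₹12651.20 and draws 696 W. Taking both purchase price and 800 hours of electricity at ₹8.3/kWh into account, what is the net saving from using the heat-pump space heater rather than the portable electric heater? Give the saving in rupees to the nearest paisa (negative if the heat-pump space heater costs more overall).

-₹5518.55

portable electric heater: ₹1389.05 + (1561/1000) kW × 800 h × ₹8.3 = ₹1389.05 + ₹10365.04 = ₹11754.09
heat-pump space heater: ₹12651.20 + (696/1000) kW × 800 h × ₹8.3 = ₹12651.20 + ₹4621.44 = ₹17272.64
Saving = ₹11754.09 − ₹17272.64 = −₹5518.55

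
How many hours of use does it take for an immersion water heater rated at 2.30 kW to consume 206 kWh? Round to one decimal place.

Hours = 206 kWh ÷ 2.3 kW = 89.6 h

89.6 h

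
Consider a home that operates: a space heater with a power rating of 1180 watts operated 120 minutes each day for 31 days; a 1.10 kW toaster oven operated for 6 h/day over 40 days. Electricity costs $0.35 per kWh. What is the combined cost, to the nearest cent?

$118.01

space heater: Runtime = 120 min × 31 = 3720 min = 62 h
space heater: 1.18 kW × 62 h = 73.16 kWh
toaster oven: Runtime = 6 h/day × 40 days = 240 h
toaster oven: 1.1 kW × 240 h = 264 kWh
Total energy = 337.16 kWh
Cost = 337.16 × $0.35 = $118.01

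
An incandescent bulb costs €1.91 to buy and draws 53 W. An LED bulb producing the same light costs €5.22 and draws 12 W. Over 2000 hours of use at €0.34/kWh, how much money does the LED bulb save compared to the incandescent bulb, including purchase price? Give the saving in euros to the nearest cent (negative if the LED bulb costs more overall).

incandescent bulb: €1.91 + (53/1000) kW × 2000 h × €0.34 = €1.91 + €36.04 = €37.95
LED bulb: €5.22 + (12/1000) kW × 2000 h × €0.34 = €5.22 + €8.16 = €13.38
Saving = €37.95 − €13.38 = €24.57

€24.57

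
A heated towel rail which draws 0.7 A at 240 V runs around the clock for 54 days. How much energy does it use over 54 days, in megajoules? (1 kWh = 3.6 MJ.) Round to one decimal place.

Power = 0.7 A × 240 V = 168 W = 0.168 kW
Runtime = 24 h × 54 = 1296 h
Energy = 0.168 kW × 1296 h = 217.728 kWh
= 217.728 × 3.6 MJ = 783.8 MJ

783.8 MJ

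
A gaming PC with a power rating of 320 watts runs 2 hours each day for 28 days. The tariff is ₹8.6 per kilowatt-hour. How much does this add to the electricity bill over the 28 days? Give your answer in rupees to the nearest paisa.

₹154.11

Runtime = 2 h/day × 28 days = 56 h
Energy = 0.32 kW × 56 h = 17.92 kWh
Cost = 17.92 kWh × ₹8.6/kWh = ₹154.11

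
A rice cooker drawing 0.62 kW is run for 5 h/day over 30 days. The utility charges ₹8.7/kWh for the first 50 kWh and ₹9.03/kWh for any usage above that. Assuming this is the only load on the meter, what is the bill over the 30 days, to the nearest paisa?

₹823.29

Runtime = 5 h/day × 30 days = 150 h
Energy = 0.62 kW × 150 h = 93 kWh
Tier 1 (0–50 kWh): 50 × ₹8.7 = ₹435
Above 50 kWh: 43 × ₹9.03 = ₹388.29
Bill = ₹823.29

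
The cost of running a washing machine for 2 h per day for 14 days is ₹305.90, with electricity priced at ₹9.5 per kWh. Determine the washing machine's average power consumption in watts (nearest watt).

Energy = ₹305.90 ÷ ₹9.5/kWh = 32.2 kWh
Runtime = 2 h/day × 14 days = 28 h
Power = 32.2 kWh ÷ 28 h = 1.15 kW = 1150 W

1150 W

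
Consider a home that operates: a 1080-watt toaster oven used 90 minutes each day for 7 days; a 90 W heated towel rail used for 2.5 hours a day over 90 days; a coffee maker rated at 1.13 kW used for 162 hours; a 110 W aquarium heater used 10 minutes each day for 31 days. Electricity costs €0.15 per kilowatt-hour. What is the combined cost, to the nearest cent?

toaster oven: Runtime = 90 min × 7 = 630 min = 10.5 h
toaster oven: 1.08 kW × 10.5 h = 11.34 kWh
heated towel rail: Runtime = 2.5 h/day × 90 days = 225 h
heated towel rail: 0.09 kW × 225 h = 20.25 kWh
coffee maker: 1.13 kW × 162 h = 183.06 kWh
aquarium heater: Runtime = 10 min × 31 = 310 min = 5.166666… h
aquarium heater: 0.11 kW × 5.166666… h = 0.568333… kWh
Total energy = 215.218333… kWh
Cost = 215.218333… × €0.15 = €32.28

€32.28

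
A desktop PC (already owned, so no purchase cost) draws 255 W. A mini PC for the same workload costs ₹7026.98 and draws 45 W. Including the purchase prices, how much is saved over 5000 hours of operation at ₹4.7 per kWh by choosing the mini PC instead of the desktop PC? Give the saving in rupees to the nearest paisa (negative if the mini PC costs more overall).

desktop PC: ₹0.00 + (255/1000) kW × 5000 h × ₹4.7 = ₹0.00 + ₹5992.5 = ₹5992.5
mini PC: ₹7026.98 + (45/1000) kW × 5000 h × ₹4.7 = ₹7026.98 + ₹1057.5 = ₹8084.48
Saving = ₹5992.5 − ₹8084.48 = −₹2091.98

-₹2091.98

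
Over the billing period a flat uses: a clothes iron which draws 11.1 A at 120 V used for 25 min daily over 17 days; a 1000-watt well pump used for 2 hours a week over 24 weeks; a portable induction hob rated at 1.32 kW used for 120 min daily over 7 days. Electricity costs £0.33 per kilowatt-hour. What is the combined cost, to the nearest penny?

clothes iron: Power = 11.1 A × 120 V = 1332 W = 1.332 kW
clothes iron: Runtime = 25 min × 17 = 425 min = 7.083333… h
clothes iron: 1.332 kW × 7.083333… h = 9.435 kWh
well pump: Runtime = 2 h/week × 24 weeks = 48 h
well pump: 1 kW × 48 h = 48 kWh
portable induction hob: Runtime = 120 min × 7 = 840 min = 14 h
portable induction hob: 1.32 kW × 14 h = 18.48 kWh
Total energy = 75.915 kWh
Cost = 75.915 × £0.33 = £25.05

£25.05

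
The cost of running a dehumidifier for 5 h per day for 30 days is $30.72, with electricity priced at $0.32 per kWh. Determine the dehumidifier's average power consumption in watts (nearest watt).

Energy = $30.72 ÷ $0.32/kWh = 96 kWh
Runtime = 5 h/day × 30 days = 150 h
Power = 96 kWh ÷ 150 h = 0.64 kW = 640 W

640 W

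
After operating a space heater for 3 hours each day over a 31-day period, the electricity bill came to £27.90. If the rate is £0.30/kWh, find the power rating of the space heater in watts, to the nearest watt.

Energy = £27.90 ÷ £0.30/kWh = 93 kWh
Runtime = 3 h/day × 31 days = 93 h
Power = 93 kWh ÷ 93 h = 1 kW = 1000 W

1000 W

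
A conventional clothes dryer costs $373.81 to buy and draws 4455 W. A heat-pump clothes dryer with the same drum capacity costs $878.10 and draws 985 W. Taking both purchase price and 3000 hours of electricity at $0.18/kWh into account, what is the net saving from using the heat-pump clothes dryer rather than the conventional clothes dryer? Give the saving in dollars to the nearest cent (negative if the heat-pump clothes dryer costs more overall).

conventional clothes dryer: $373.81 + (4455/1000) kW × 3000 h × $0.18 = $373.81 + $2405.7 = $2779.51
heat-pump clothes dryer: $878.10 + (985/1000) kW × 3000 h × $0.18 = $878.10 + $531.9 = $1410
Saving = $2779.51 − $1410 = $1369.51

$1369.51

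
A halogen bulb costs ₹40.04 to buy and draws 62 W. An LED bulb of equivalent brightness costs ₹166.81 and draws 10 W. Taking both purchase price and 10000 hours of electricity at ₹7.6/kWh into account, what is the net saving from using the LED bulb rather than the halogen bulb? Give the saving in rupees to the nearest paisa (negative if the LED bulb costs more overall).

halogen bulb: ₹40.04 + (62/1000) kW × 10000 h × ₹7.6 = ₹40.04 + ₹4712 = ₹4752.04
LED bulb: ₹166.81 + (10/1000) kW × 10000 h × ₹7.6 = ₹166.81 + ₹760 = ₹926.81
Saving = ₹4752.04 − ₹926.81 = ₹3825.23

₹3825.23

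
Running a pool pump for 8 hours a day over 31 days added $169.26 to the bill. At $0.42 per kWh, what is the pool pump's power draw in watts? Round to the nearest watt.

Energy = $169.26 ÷ $0.42/kWh = 403 kWh
Runtime = 8 h/day × 31 days = 248 h
Power = 403 kWh ÷ 248 h = 1.625 kW = 1625 W

1625 W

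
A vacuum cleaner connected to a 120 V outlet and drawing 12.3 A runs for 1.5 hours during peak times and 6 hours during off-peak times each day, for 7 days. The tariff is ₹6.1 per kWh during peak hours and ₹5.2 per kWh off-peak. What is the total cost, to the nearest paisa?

₹416.90

Power = 12.3 A × 120 V = 1476 W = 1.476 kW
Peak energy = 1.476 kW × 1.5 h × 7 = 15.498 kWh
Off-peak energy = 1.476 kW × 6 h × 7 = 61.992 kWh
Cost = 15.498 × ₹6.1 + 61.992 × ₹5.2 = ₹94.5378 + ₹322.3584 = ₹416.90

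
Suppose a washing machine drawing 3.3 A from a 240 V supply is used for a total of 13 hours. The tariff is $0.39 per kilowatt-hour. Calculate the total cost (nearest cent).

$4.02

Power = 3.3 A × 240 V = 792 W = 0.792 kW
Energy = 0.792 kW × 13 h = 10.296 kWh
Cost = 10.296 kWh × $0.39/kWh = $4.02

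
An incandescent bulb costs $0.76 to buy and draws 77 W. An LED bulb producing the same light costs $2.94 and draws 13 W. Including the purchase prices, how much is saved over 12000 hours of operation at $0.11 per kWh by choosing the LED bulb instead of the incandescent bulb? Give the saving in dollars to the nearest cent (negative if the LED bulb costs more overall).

$82.30

incandescent bulb: $0.76 + (77/1000) kW × 12000 h × $0.11 = $0.76 + $101.64 = $102.4
LED bulb: $2.94 + (13/1000) kW × 12000 h × $0.11 = $2.94 + $17.16 = $20.1
Saving = $102.4 − $20.1 = $82.3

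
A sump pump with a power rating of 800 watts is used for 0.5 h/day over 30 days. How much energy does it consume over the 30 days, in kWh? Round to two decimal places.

12.00 kWh

Runtime = 0.5 h/day × 30 days = 15 h
Energy = 0.8 kW × 15 h = 12 kWh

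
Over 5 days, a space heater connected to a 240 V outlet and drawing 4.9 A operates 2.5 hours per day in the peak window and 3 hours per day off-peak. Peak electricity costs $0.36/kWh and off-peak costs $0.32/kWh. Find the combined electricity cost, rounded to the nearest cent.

Power = 4.9 A × 240 V = 1176 W = 1.176 kW
Peak energy = 1.176 kW × 2.5 h × 5 = 14.7 kWh
Off-peak energy = 1.176 kW × 3 h × 5 = 17.64 kWh
Cost = 14.7 × $0.36 + 17.64 × $0.32 = $5.292 + $5.6448 = $10.94

$10.94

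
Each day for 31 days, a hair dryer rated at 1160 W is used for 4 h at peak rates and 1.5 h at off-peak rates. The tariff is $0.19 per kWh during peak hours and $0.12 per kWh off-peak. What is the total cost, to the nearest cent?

Peak energy = 1.16 kW × 4 h × 31 = 143.84 kWh
Off-peak energy = 1.16 kW × 1.5 h × 31 = 53.94 kWh
Cost = 143.84 × $0.19 + 53.94 × $0.12 = $27.3296 + $6.4728 = $33.80

$33.80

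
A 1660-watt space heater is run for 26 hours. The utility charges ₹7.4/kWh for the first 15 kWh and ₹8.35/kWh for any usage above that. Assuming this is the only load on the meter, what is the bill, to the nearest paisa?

Energy = 1.66 kW × 26 h = 43.16 kWh
Tier 1 (0–15 kWh): 15 × ₹7.4 = ₹111
Above 15 kWh: 28.16 × ₹8.35 = ₹235.136
Bill = ₹346.14

₹346.14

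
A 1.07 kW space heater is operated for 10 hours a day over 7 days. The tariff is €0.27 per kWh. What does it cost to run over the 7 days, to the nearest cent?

€20.22

Runtime = 10 h/day × 7 days = 70 h
Energy = 1.07 kW × 70 h = 74.9 kWh
Cost = 74.9 kWh × €0.27/kWh = €20.22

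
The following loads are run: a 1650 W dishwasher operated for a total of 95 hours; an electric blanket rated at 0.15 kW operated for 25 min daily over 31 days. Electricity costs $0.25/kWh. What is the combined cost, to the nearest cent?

dishwasher: 1.65 kW × 95 h = 156.75 kWh
electric blanket: Runtime = 25 min × 31 = 775 min = 12.916666… h
electric blanket: 0.15 kW × 12.916666… h = 1.9375 kWh
Total energy = 158.6875 kWh
Cost = 158.6875 × $0.25 = $39.67

$39.67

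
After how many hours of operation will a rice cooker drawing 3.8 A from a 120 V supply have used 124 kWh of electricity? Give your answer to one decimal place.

271.9 h

Power = 3.8 A × 120 V = 456 W = 0.456 kW
Hours = 124 kWh ÷ 0.456 kW = 271.9 h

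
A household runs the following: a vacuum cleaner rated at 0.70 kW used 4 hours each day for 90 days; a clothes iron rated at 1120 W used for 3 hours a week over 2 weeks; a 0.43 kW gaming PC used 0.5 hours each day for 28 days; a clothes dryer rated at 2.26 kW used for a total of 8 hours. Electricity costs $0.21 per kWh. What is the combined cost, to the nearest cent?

vacuum cleaner: Runtime = 4 h/day × 90 days = 360 h
vacuum cleaner: 0.7 kW × 360 h = 252 kWh
clothes iron: Runtime = 3 h/week × 2 weeks = 6 h
clothes iron: 1.12 kW × 6 h = 6.72 kWh
gaming PC: Runtime = 0.5 h/day × 28 days = 14 h
gaming PC: 0.43 kW × 14 h = 6.02 kWh
clothes dryer: 2.26 kW × 8 h = 18.08 kWh
Total energy = 282.82 kWh
Cost = 282.82 × $0.21 = $59.39

$59.39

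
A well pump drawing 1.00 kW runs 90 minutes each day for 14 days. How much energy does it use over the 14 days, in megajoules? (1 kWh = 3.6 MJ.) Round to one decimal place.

Runtime = 90 min × 14 = 1260 min = 21 h
Energy = 1 kW × 21 h = 21 kWh
= 21 × 3.6 MJ = 75.6 MJ

75.6 MJ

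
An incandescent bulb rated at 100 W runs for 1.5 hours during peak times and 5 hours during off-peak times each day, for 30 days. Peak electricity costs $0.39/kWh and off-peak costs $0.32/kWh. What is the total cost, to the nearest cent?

Peak energy = 0.1 kW × 1.5 h × 30 = 4.5 kWh
Off-peak energy = 0.1 kW × 5 h × 30 = 15 kWh
Cost = 4.5 × $0.39 + 15 × $0.32 = $1.755 + $4.8 = $6.56

$6.56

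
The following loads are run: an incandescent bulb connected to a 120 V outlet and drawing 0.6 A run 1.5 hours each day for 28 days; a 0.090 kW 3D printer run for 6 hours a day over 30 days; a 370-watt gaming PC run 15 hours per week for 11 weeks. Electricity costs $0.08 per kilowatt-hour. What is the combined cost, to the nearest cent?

$6.42

incandescent bulb: Power = 0.6 A × 120 V = 72 W = 0.072 kW
incandescent bulb: Runtime = 1.5 h/day × 28 days = 42 h
incandescent bulb: 0.072 kW × 42 h = 3.024 kWh
3D printer: Runtime = 6 h/day × 30 days = 180 h
3D printer: 0.09 kW × 180 h = 16.2 kWh
gaming PC: Runtime = 15 h/week × 11 weeks = 165 h
gaming PC: 0.37 kW × 165 h = 61.05 kWh
Total energy = 80.274 kWh
Cost = 80.274 × $0.08 = $6.42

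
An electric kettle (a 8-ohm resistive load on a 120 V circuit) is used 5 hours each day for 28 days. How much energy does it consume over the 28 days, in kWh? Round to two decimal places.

252.00 kWh

Power = V²/R = 120²/8 = 1800 W = 1.8 kW
Runtime = 5 h/day × 28 days = 140 h
Energy = 1.8 kW × 140 h = 252 kWh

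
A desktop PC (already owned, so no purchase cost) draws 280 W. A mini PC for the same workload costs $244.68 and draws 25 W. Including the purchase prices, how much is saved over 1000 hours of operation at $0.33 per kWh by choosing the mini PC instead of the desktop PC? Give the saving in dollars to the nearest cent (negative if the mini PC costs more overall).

desktop PC: $0.00 + (280/1000) kW × 1000 h × $0.33 = $0.00 + $92.4 = $92.4
mini PC: $244.68 + (25/1000) kW × 1000 h × $0.33 = $244.68 + $8.25 = $252.93
Saving = $92.4 − $252.93 = −$160.53

-$160.53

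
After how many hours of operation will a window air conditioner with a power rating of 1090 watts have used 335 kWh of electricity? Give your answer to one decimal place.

Hours = 335 kWh ÷ 1.09 kW = 307.3 h

307.3 h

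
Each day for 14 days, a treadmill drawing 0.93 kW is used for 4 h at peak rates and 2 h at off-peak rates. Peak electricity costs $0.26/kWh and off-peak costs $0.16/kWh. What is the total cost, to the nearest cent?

Peak energy = 0.93 kW × 4 h × 14 = 52.08 kWh
Off-peak energy = 0.93 kW × 2 h × 14 = 26.04 kWh
Cost = 52.08 × $0.26 + 26.04 × $0.16 = $13.5408 + $4.1664 = $17.71

$17.71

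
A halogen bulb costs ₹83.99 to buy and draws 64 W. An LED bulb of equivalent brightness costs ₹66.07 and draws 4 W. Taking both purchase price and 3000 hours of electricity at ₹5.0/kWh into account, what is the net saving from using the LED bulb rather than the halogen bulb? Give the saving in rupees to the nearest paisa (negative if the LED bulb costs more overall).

halogen bulb: ₹83.99 + (64/1000) kW × 3000 h × ₹5.0 = ₹83.99 + ₹960 = ₹1043.99
LED bulb: ₹66.07 + (4/1000) kW × 3000 h × ₹5.0 = ₹66.07 + ₹60 = ₹126.07
Saving = ₹1043.99 − ₹126.07 = ₹917.92

₹917.92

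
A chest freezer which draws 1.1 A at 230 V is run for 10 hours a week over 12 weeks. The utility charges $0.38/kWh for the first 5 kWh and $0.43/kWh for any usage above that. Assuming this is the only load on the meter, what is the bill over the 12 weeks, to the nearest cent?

$12.80

Power = 1.1 A × 230 V = 253 W = 0.253 kW
Runtime = 10 h/week × 12 weeks = 120 h
Energy = 0.253 kW × 120 h = 30.36 kWh
Tier 1 (0–5 kWh): 5 × $0.38 = $1.9
Above 5 kWh: 25.36 × $0.43 = $10.9048
Bill = $12.80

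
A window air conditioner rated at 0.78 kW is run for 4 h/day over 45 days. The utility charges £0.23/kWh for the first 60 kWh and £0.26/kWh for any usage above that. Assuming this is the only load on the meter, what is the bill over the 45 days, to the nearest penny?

£34.70

Runtime = 4 h/day × 45 days = 180 h
Energy = 0.78 kW × 180 h = 140.4 kWh
Tier 1 (0–60 kWh): 60 × £0.23 = £13.8
Above 60 kWh: 80.4 × £0.26 = £20.904
Bill = £34.70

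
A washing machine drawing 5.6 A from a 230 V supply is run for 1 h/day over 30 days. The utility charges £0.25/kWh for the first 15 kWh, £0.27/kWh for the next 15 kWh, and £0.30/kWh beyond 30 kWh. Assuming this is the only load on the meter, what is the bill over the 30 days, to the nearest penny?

Power = 5.6 A × 230 V = 1288 W = 1.288 kW
Runtime = 1 h/day × 30 days = 30 h
Energy = 1.288 kW × 30 h = 38.64 kWh
Tier 1 (0–15 kWh): 15 × £0.25 = £3.75
Tier 2 (15–30 kWh): 15 × £0.27 = £4.05
Above 30 kWh: 8.64 × £0.30 = £2.592
Bill = £10.39

£10.39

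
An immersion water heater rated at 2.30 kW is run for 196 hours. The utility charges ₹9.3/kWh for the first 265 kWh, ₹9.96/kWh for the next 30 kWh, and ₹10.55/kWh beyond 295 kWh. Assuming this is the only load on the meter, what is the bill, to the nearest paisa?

Energy = 2.3 kW × 196 h = 450.8 kWh
Tier 1 (0–265 kWh): 265 × ₹9.3 = ₹2464.5
Tier 2 (265–295 kWh): 30 × ₹9.96 = ₹298.8
Above 295 kWh: 155.8 × ₹10.55 = ₹1643.69
Bill = ₹4406.99

₹4406.99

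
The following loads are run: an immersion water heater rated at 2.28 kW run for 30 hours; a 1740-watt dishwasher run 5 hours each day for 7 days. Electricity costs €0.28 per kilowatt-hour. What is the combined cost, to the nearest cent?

€36.20

immersion water heater: 2.28 kW × 30 h = 68.4 kWh
dishwasher: Runtime = 5 h/day × 7 days = 35 h
dishwasher: 1.74 kW × 35 h = 60.9 kWh
Total energy = 129.3 kWh
Cost = 129.3 × €0.28 = €36.20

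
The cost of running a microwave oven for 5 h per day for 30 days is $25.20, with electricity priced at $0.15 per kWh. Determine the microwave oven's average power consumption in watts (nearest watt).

1120 W

Energy = $25.20 ÷ $0.15/kWh = 168 kWh
Runtime = 5 h/day × 30 days = 150 h
Power = 168 kWh ÷ 150 h = 1.12 kW = 1120 W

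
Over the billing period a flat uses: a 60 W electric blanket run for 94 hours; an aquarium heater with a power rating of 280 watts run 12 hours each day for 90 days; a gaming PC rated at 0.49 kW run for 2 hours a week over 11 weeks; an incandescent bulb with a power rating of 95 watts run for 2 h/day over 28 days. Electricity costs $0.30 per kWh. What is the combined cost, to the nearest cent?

$97.24

electric blanket: 0.06 kW × 94 h = 5.64 kWh
aquarium heater: Runtime = 12 h/day × 90 days = 1080 h
aquarium heater: 0.28 kW × 1080 h = 302.4 kWh
gaming PC: Runtime = 2 h/week × 11 weeks = 22 h
gaming PC: 0.49 kW × 22 h = 10.78 kWh
incandescent bulb: Runtime = 2 h/day × 28 days = 56 h
incandescent bulb: 0.095 kW × 56 h = 5.32 kWh
Total energy = 324.14 kWh
Cost = 324.14 × $0.30 = $97.24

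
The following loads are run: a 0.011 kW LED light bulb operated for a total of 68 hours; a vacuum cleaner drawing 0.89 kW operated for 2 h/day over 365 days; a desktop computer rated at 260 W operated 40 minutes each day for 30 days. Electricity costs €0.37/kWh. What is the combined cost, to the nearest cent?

€242.59

LED light bulb: 0.011 kW × 68 h = 0.748 kWh
vacuum cleaner: Runtime = 2 h/day × 365 days = 730 h
vacuum cleaner: 0.89 kW × 730 h = 649.7 kWh
desktop computer: Runtime = 40 min × 30 = 1200 min = 20 h
desktop computer: 0.26 kW × 20 h = 5.2 kWh
Total energy = 655.648 kWh
Cost = 655.648 × €0.37 = €242.59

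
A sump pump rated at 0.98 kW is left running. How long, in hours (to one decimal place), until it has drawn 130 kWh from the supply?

132.7 h

Hours = 130 kWh ÷ 0.98 kW = 132.7 h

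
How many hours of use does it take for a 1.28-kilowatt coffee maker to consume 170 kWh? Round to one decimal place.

132.8 h

Hours = 170 kWh ÷ 1.28 kW = 132.8 h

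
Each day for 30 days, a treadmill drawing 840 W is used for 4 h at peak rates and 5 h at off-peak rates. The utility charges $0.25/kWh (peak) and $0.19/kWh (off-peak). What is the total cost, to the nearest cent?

Peak energy = 0.84 kW × 4 h × 30 = 100.8 kWh
Off-peak energy = 0.84 kW × 5 h × 30 = 126 kWh
Cost = 100.8 × $0.25 + 126 × $0.19 = $25.2 + $23.94 = $49.14

$49.14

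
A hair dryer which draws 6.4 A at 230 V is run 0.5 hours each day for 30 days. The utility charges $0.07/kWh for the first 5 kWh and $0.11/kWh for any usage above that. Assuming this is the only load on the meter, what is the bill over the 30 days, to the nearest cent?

Power = 6.4 A × 230 V = 1472 W = 1.472 kW
Runtime = 0.5 h/day × 30 days = 15 h
Energy = 1.472 kW × 15 h = 22.08 kWh
Tier 1 (0–5 kWh): 5 × $0.07 = $0.35
Above 5 kWh: 17.08 × $0.11 = $1.8788
Bill = $2.23

$2.23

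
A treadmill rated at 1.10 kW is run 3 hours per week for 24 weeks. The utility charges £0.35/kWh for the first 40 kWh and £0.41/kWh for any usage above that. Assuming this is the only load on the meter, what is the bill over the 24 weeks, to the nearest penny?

Runtime = 3 h/week × 24 weeks = 72 h
Energy = 1.1 kW × 72 h = 79.2 kWh
Tier 1 (0–40 kWh): 40 × £0.35 = £14
Above 40 kWh: 39.2 × £0.41 = £16.072
Bill = £30.07

£30.07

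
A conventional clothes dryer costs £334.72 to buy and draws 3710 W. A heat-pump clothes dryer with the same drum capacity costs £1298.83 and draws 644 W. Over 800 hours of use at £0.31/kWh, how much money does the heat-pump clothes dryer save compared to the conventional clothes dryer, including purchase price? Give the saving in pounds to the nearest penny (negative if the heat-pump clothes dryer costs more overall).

-£203.74

conventional clothes dryer: £334.72 + (3710/1000) kW × 800 h × £0.31 = £334.72 + £920.08 = £1254.8
heat-pump clothes dryer: £1298.83 + (644/1000) kW × 800 h × £0.31 = £1298.83 + £159.712 = £1458.542
Saving = £1254.8 − £1458.542 = −£203.742 → -£203.74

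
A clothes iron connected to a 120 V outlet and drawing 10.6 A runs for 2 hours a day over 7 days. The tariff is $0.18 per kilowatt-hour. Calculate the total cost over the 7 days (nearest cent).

Power = 10.6 A × 120 V = 1272 W = 1.272 kW
Runtime = 2 h/day × 7 days = 14 h
Energy = 1.272 kW × 14 h = 17.808 kWh
Cost = 17.808 kWh × $0.18/kWh = $3.21

$3.21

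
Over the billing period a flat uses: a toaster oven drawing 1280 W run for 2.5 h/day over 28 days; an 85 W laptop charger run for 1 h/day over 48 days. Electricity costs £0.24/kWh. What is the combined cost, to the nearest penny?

£22.48

toaster oven: Runtime = 2.5 h/day × 28 days = 70 h
toaster oven: 1.28 kW × 70 h = 89.6 kWh
laptop charger: Runtime = 1 h/day × 48 days = 48 h
laptop charger: 0.085 kW × 48 h = 4.08 kWh
Total energy = 93.68 kWh
Cost = 93.68 × £0.24 = £22.48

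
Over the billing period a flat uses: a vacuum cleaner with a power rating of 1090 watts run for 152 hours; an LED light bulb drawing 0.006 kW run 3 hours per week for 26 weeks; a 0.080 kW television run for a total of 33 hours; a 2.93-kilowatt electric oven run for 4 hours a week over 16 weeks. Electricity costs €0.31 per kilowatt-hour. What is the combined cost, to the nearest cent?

€110.46

vacuum cleaner: 1.09 kW × 152 h = 165.68 kWh
LED light bulb: Runtime = 3 h/week × 26 weeks = 78 h
LED light bulb: 0.006 kW × 78 h = 0.468 kWh
television: 0.08 kW × 33 h = 2.64 kWh
electric oven: Runtime = 4 h/week × 16 weeks = 64 h
electric oven: 2.93 kW × 64 h = 187.52 kWh
Total energy = 356.308 kWh
Cost = 356.308 × €0.31 = €110.46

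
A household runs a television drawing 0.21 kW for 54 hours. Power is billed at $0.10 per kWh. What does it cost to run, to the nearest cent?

$1.13

Energy = 0.21 kW × 54 h = 11.34 kWh
Cost = 11.34 kWh × $0.10/kWh = $1.13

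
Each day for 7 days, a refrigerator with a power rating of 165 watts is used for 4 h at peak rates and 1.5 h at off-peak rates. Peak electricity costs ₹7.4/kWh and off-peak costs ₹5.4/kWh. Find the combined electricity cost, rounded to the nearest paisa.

Peak energy = 0.165 kW × 4 h × 7 = 4.62 kWh
Off-peak energy = 0.165 kW × 1.5 h × 7 = 1.7325 kWh
Cost = 4.62 × ₹7.4 + 1.7325 × ₹5.4 = ₹34.188 + ₹9.3555 = ₹43.54

₹43.54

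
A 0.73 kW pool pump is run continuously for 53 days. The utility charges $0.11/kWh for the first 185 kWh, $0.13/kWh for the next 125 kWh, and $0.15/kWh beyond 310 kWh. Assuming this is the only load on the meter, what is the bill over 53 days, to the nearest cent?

Runtime = 24 h × 53 = 1272 h
Energy = 0.73 kW × 1272 h = 928.56 kWh
Tier 1 (0–185 kWh): 185 × $0.11 = $20.35
Tier 2 (185–310 kWh): 125 × $0.13 = $16.25
Above 310 kWh: 618.56 × $0.15 = $92.784
Bill = $129.38

$129.38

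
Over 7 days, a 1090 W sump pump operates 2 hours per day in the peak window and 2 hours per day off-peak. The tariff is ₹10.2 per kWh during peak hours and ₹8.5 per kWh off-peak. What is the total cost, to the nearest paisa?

₹285.36

Peak energy = 1.09 kW × 2 h × 7 = 15.26 kWh
Off-peak energy = 1.09 kW × 2 h × 7 = 15.26 kWh
Cost = 15.26 × ₹10.2 + 15.26 × ₹8.5 = ₹155.652 + ₹129.71 = ₹285.36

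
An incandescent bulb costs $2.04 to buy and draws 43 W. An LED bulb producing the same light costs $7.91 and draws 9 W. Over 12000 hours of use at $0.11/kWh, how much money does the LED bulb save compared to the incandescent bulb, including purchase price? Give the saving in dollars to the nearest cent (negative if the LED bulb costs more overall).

incandescent bulb: $2.04 + (43/1000) kW × 12000 h × $0.11 = $2.04 + $56.76 = $58.8
LED bulb: $7.91 + (9/1000) kW × 12000 h × $0.11 = $7.91 + $11.88 = $19.79
Saving = $58.8 − $19.79 = $39.01

$39.01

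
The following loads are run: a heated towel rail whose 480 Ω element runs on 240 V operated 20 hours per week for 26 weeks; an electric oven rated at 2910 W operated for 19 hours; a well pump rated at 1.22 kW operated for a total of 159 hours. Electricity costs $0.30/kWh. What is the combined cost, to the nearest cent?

heated towel rail: Power = V²/R = 240²/480 = 120 W = 0.12 kW
heated towel rail: Runtime = 20 h/week × 26 weeks = 520 h
heated towel rail: 0.12 kW × 520 h = 62.4 kWh
electric oven: 2.91 kW × 19 h = 55.29 kWh
well pump: 1.22 kW × 159 h = 193.98 kWh
Total energy = 311.67 kWh
Cost = 311.67 × $0.30 = $93.50

$93.50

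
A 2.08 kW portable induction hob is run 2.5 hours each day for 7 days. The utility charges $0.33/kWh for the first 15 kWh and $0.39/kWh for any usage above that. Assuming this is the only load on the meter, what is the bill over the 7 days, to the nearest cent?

Runtime = 2.5 h/day × 7 days = 17.5 h
Energy = 2.08 kW × 17.5 h = 36.4 kWh
Tier 1 (0–15 kWh): 15 × $0.33 = $4.95
Above 15 kWh: 21.4 × $0.39 = $8.346
Bill = $13.30

$13.30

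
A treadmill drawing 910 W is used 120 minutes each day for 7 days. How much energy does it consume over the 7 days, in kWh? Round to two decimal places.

Runtime = 120 min × 7 = 840 min = 14 h
Energy = 0.91 kW × 14 h = 12.74 kWh

12.74 kWh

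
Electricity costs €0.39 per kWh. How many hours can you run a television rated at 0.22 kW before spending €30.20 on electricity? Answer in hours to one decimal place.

Energy available = €30.20 ÷ €0.39/kWh = 77.4359 kWh
Hours = 77.4359 kWh ÷ 0.22 kW = 352.0 h

352.0 h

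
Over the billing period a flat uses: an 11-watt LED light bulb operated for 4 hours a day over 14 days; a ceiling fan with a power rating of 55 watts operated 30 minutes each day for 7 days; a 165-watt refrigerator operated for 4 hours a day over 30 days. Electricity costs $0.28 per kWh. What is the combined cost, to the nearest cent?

LED light bulb: Runtime = 4 h/day × 14 days = 56 h
LED light bulb: 0.011 kW × 56 h = 0.616 kWh
ceiling fan: Runtime = 30 min × 7 = 210 min = 3.5 h
ceiling fan: 0.055 kW × 3.5 h = 0.1925 kWh
refrigerator: Runtime = 4 h/day × 30 days = 120 h
refrigerator: 0.165 kW × 120 h = 19.8 kWh
Total energy = 20.6085 kWh
Cost = 20.6085 × $0.28 = $5.77

$5.77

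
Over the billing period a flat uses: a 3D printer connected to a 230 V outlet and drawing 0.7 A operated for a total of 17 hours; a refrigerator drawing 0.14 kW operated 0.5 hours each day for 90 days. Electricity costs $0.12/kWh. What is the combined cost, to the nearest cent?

3D printer: Power = 0.7 A × 230 V = 161 W = 0.161 kW
3D printer: 0.161 kW × 17 h = 2.737 kWh
refrigerator: Runtime = 0.5 h/day × 90 days = 45 h
refrigerator: 0.14 kW × 45 h = 6.3 kWh
Total energy = 9.037 kWh
Cost = 9.037 × $0.12 = $1.08

$1.08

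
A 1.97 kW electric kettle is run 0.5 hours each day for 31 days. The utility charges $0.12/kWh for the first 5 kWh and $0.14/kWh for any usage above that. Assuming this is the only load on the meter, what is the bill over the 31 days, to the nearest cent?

Runtime = 0.5 h/day × 31 days = 15.5 h
Energy = 1.97 kW × 15.5 h = 30.535 kWh
Tier 1 (0–5 kWh): 5 × $0.12 = $0.6
Above 5 kWh: 25.535 × $0.14 = $3.5749
Bill = $4.17

$4.17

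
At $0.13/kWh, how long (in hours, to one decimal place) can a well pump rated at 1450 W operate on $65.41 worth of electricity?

Energy available = $65.41 ÷ $0.13/kWh = 503.1538 kWh
Hours = 503.1538 kWh ÷ 1.45 kW = 347.0 h

347.0 h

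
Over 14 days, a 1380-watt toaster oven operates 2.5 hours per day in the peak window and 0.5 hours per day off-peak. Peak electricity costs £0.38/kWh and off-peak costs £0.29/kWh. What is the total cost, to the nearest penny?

Peak energy = 1.38 kW × 2.5 h × 14 = 48.3 kWh
Off-peak energy = 1.38 kW × 0.5 h × 14 = 9.66 kWh
Cost = 48.3 × £0.38 + 9.66 × £0.29 = £18.354 + £2.8014 = £21.16

£21.16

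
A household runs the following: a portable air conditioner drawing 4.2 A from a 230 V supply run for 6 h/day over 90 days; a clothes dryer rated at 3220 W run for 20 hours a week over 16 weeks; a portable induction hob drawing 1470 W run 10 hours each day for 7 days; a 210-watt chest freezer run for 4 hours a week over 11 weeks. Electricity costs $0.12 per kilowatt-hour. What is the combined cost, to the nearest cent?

$199.70

portable air conditioner: Power = 4.2 A × 230 V = 966 W = 0.966 kW
portable air conditioner: Runtime = 6 h/day × 90 days = 540 h
portable air conditioner: 0.966 kW × 540 h = 521.64 kWh
clothes dryer: Runtime = 20 h/week × 16 weeks = 320 h
clothes dryer: 3.22 kW × 320 h = 1030.4 kWh
portable induction hob: Runtime = 10 h/day × 7 days = 70 h
portable induction hob: 1.47 kW × 70 h = 102.9 kWh
chest freezer: Runtime = 4 h/week × 11 weeks = 44 h
chest freezer: 0.21 kW × 44 h = 9.24 kWh
Total energy = 1664.18 kWh
Cost = 1664.18 × $0.12 = $199.70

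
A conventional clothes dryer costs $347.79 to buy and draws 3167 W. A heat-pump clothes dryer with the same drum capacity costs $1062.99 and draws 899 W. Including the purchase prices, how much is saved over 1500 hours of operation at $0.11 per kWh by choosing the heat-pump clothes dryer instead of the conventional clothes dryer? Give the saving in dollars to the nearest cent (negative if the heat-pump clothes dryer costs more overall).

conventional clothes dryer: $347.79 + (3167/1000) kW × 1500 h × $0.11 = $347.79 + $522.555 = $870.345
heat-pump clothes dryer: $1062.99 + (899/1000) kW × 1500 h × $0.11 = $1062.99 + $148.335 = $1211.325
Saving = $870.345 − $1211.325 = −$340.98

-$340.98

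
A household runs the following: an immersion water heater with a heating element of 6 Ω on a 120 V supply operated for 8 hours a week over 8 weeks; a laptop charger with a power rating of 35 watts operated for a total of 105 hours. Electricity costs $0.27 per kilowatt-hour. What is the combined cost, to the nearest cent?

immersion water heater: Power = V²/R = 120²/6 = 2400 W = 2.4 kW
immersion water heater: Runtime = 8 h/week × 8 weeks = 64 h
immersion water heater: 2.4 kW × 64 h = 153.6 kWh
laptop charger: 0.035 kW × 105 h = 3.675 kWh
Total energy = 157.275 kWh
Cost = 157.275 × $0.27 = $42.46

$42.46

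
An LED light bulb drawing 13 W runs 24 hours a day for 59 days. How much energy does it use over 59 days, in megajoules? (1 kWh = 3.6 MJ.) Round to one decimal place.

Runtime = 24 h × 59 = 1416 h
Energy = 0.013 kW × 1416 h = 18.408 kWh
= 18.408 × 3.6 MJ = 66.3 MJ

66.3 MJ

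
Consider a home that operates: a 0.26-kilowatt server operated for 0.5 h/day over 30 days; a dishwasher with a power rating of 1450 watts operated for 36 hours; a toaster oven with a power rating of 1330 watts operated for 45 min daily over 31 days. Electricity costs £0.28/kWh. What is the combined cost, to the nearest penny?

£24.37

server: Runtime = 0.5 h/day × 30 days = 15 h
server: 0.26 kW × 15 h = 3.9 kWh
dishwasher: 1.45 kW × 36 h = 52.2 kWh
toaster oven: Runtime = 45 min × 31 = 1395 min = 23.25 h
toaster oven: 1.33 kW × 23.25 h = 30.9225 kWh
Total energy = 87.0225 kWh
Cost = 87.0225 × £0.28 = £24.37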